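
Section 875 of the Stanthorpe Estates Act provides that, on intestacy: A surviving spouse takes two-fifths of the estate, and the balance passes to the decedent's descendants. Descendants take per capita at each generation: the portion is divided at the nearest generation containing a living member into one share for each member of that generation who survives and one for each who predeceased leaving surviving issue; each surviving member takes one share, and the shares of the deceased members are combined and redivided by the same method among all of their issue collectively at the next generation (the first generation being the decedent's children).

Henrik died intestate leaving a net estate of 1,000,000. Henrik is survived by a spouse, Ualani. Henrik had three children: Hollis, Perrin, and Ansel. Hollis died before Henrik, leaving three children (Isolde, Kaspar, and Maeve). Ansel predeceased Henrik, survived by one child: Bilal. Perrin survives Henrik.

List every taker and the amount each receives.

Ualani takes two-fifths of 1,000,000 = 400,000. The remaining 600,000 passes to the descendants.
The descendants' portion (600,000) is divided at the children's generation into 3 shares of 200,000. Perrin takes 200,000. The 2 shares of the deceased (Hollis and Ansel) are combined into a pool of 400,000.
That pool (400,000) is divided at the grandchildren's generation equally among Isolde, Kaspar, Maeve, and Bilal: 100,000 each.

Ualani: 400,000; Isolde: 100,000; Kaspar: 100,000; Maeve: 100,000; Perrin: 200,000; Bilal: 100,000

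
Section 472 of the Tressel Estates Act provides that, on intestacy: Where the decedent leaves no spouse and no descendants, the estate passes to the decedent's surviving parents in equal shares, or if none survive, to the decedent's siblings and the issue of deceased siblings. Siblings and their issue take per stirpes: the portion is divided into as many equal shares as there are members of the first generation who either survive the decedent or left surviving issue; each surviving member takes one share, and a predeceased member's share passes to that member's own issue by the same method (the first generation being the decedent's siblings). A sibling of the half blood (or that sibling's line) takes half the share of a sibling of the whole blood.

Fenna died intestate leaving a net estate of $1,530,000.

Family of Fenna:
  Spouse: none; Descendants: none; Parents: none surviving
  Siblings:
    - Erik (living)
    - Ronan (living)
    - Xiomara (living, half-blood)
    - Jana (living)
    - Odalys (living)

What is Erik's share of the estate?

Erik receives $340,000.

The entire $1,530,000 passes to the siblings and their issue.
Counting each half-blood sibling's line as half a unit, there are 9/2 units in $1,530,000, so one unit is $340,000. Whole-blood lines (Erik, Ronan, Jana, and Odalys) take $340,000 each; half-blood lines (Xiomara) take $170,000 each.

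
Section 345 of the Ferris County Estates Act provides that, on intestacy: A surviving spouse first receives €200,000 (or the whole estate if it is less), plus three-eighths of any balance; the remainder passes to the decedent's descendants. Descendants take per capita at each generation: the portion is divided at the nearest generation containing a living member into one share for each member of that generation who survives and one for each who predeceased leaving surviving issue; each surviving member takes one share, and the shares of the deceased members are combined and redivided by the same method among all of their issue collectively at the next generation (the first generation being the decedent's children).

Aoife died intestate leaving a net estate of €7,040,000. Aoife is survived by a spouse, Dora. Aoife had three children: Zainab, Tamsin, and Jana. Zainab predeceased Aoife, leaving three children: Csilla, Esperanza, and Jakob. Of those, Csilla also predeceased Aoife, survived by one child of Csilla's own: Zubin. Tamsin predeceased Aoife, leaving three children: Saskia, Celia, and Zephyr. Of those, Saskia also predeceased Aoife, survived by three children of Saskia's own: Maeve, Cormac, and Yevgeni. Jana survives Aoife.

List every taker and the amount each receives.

Dora: €2,765,000; Zubin: €237,500; Esperanza: €475,000; Jakob: €475,000; Maeve: €237,500; Cormac: €237,500; Yevgeni: €237,500; Celia: €475,000; Zephyr: €475,000; Jana: €1,425,000

Dora first takes €200,000, leaving a balance of €6,840,000. Dora then takes three-eighths of the balance (€2,565,000), for a total of €2,765,000. The remaining €4,275,000 passes to the descendants.
The descendants' portion (€4,275,000) is divided at the children's generation into 3 shares of €1,425,000. Jana takes €1,425,000. The 2 shares of the deceased (Zainab and Tamsin) are combined into a pool of €2,850,000.
That pool (€2,850,000) is divided at the grandchildren's generation into 6 shares of €475,000. Esperanza, Jakob, Celia, and Zephyr each take €475,000. The 2 shares of the deceased (Csilla and Saskia) are combined into a pool of €950,000.
That pool (€950,000) is divided at the great-grandchildren's generation equally among Zubin, Maeve, Cormac, and Yevgeni: €237,500 each.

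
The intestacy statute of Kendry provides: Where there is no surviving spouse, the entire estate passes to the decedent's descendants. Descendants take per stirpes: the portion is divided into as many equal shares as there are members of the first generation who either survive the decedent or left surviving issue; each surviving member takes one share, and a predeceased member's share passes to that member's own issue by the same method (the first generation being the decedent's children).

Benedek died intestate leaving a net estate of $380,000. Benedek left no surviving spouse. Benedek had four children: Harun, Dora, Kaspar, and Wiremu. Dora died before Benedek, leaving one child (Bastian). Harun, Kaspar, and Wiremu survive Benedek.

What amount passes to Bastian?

Bastian receives $95,000.

The entire $380,000 passes to the descendants.
That amount ($380,000) is divided into 4 shares of $95,000: Harun, Kaspar, and Wiremu each take $95,000; Dora's $95,000 share passes to Dora's issue.
Dora's share ($95,000) passes entirely to Bastian.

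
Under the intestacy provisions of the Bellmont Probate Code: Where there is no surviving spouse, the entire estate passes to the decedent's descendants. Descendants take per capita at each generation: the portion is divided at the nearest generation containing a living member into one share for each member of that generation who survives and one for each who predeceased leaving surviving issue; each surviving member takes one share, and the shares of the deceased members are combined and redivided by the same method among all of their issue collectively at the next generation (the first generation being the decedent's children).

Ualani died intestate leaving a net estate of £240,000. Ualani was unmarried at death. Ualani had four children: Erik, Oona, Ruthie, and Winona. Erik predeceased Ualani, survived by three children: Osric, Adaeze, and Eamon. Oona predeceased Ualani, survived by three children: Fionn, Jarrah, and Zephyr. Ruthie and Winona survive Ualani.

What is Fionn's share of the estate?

Fionn receives £20,000.

The entire £240,000 passes to the descendants.
That amount (£240,000) is divided at the children's generation into 4 shares of £60,000. Ruthie and Winona each take £60,000. The 2 shares of the deceased (Erik and Oona) are combined into a pool of £120,000.
That pool (£120,000) is divided at the grandchildren's generation equally among Osric, Adaeze, Eamon, Fionn, Jarrah, and Zephyr: £20,000 each.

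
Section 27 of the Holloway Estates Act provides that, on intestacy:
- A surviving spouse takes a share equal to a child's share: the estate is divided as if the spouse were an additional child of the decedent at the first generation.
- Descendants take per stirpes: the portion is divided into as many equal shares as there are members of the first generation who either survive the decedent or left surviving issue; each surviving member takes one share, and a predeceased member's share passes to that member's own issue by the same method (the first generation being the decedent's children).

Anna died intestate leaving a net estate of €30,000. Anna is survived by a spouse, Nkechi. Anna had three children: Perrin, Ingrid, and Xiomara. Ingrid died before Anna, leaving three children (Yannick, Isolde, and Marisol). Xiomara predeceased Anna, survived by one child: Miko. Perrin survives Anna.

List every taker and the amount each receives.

Nkechi: €7,500; Perrin: €7,500; Yannick: €2,500; Isolde: €2,500; Marisol: €2,500; Miko: €7,500

The spouse counts as an additional share at the children's level, so there are 4 primary shares of €7,500. Nkechi takes one such share (€7,500).
The children's combined portion (€22,500) is divided into 3 shares of €7,500: Perrin takes €7,500; Ingrid's €7,500 share passes to Ingrid's issue; Xiomara's €7,500 share passes to Xiomara's issue.
Ingrid's share (€7,500) is divided into 3 shares of €2,500: Yannick, Isolde, and Marisol each take €2,500.
Xiomara's share (€7,500) passes entirely to Miko.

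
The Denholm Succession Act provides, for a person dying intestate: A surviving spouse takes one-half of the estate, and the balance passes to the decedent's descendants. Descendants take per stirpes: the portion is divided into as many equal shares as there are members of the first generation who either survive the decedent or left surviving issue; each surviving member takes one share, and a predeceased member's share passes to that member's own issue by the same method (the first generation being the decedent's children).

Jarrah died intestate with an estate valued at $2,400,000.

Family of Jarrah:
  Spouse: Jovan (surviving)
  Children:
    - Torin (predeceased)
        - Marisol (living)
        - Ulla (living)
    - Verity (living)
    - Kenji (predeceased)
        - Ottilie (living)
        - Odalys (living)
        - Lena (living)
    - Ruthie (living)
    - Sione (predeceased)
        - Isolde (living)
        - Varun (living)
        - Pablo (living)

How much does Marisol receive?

Marisol receives $120,000.

Jovan takes one-half of $2,400,000 = $1,200,000. The remaining $1,200,000 passes to the descendants.
The descendants' portion ($1,200,000) is divided into 5 shares of $240,000: Verity and Ruthie each take $240,000; Torin's $240,000 share passes to Torin's issue; Kenji's $240,000 share passes to Kenji's issue; Sione's $240,000 share passes to Sione's issue.
Torin's share ($240,000) is divided into 2 shares of $120,000: Marisol and Ulla each take $120,000.
Kenji's share ($240,000) is divided into 3 shares of $80,000: Ottilie, Odalys, and Lena each take $80,000.
Sione's share ($240,000) is divided into 3 shares of $80,000: Isolde, Varun, and Pablo each take $80,000.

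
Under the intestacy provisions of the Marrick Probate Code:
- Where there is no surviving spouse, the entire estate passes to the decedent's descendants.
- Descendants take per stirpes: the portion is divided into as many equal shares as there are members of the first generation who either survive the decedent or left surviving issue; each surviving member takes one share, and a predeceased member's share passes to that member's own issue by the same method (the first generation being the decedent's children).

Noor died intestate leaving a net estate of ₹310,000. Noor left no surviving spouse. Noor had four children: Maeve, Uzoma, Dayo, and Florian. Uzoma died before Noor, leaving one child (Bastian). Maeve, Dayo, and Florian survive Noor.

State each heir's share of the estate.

Maeve: ₹77,500; Bastian: ₹77,500; Dayo: ₹77,500; Florian: ₹77,500

The entire ₹310,000 passes to the descendants.
That amount (₹310,000) is divided into 4 shares of ₹77,500: Maeve, Dayo, and Florian each take ₹77,500; Uzoma's ₹77,500 share passes to Uzoma's issue.
Uzoma's share (₹77,500) passes entirely to Bastian.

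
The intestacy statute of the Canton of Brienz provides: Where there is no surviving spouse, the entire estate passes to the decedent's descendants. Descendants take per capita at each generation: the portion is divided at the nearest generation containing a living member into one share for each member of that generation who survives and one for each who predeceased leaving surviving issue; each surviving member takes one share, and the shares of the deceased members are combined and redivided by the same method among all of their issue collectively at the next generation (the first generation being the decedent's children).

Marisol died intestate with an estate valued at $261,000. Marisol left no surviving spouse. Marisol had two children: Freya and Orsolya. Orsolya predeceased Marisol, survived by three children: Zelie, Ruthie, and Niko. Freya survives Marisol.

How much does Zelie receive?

Zelie receives $43,500.

The entire $261,000 passes to the descendants.
That amount ($261,000) is divided at the children's generation into 2 shares of $130,500. Freya takes $130,500. The remaining share for the deceased Orsolya ($130,500) is carried to the next generation.
That pool ($130,500) is divided at the grandchildren's generation equally among Zelie, Ruthie, and Niko: $43,500 each.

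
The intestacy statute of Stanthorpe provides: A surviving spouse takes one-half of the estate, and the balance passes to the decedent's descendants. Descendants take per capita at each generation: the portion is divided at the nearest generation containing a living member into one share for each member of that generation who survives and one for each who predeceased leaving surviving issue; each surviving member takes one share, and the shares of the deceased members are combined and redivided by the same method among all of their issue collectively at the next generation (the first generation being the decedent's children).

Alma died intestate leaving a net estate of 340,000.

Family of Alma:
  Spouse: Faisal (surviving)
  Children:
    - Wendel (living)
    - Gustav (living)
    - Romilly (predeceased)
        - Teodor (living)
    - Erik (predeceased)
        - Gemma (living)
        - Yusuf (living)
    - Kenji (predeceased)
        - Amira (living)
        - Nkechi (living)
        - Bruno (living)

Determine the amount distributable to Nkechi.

Faisal takes one-half of 340,000 = 170,000. The remaining 170,000 passes to the descendants.
The descendants' portion (170,000) is divided at the children's generation into 5 shares of 34,000. Wendel and Gustav each take 34,000. The 3 shares of the deceased (Romilly, Erik, and Kenji) are combined into a pool of 102,000.
That pool (102,000) is divided at the grandchildren's generation equally among Teodor, Gemma, Yusuf, Amira, Nkechi, and Bruno: 17,000 each.

Nkechi receives 17,000.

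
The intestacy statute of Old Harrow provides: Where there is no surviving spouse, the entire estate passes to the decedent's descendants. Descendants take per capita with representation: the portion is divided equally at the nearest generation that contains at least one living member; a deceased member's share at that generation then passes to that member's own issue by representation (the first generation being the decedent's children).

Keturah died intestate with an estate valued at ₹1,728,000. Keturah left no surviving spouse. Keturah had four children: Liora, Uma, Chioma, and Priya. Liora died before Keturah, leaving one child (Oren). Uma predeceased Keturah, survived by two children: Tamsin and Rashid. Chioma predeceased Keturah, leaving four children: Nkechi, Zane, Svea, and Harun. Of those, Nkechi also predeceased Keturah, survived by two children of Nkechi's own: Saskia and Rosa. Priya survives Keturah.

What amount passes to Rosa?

Rosa receives ₹54,000.

The entire ₹1,728,000 passes to the descendants.
That amount (₹1,728,000) is divided into 4 shares of ₹432,000: Priya takes ₹432,000; Liora's ₹432,000 share passes to Liora's issue; Uma's ₹432,000 share passes to Uma's issue; Chioma's ₹432,000 share passes to Chioma's issue.
Liora's share (₹432,000) passes entirely to Oren.
Uma's share (₹432,000) is divided into 2 shares of ₹216,000: Tamsin and Rashid each take ₹216,000.
Chioma's share (₹432,000) is divided into 4 shares of ₹108,000: Zane, Svea, and Harun each take ₹108,000; Nkechi's ₹108,000 share passes to Nkechi's issue.
Nkechi's share (₹108,000) is divided into 2 shares of ₹54,000: Saskia and Rosa each take ₹54,000.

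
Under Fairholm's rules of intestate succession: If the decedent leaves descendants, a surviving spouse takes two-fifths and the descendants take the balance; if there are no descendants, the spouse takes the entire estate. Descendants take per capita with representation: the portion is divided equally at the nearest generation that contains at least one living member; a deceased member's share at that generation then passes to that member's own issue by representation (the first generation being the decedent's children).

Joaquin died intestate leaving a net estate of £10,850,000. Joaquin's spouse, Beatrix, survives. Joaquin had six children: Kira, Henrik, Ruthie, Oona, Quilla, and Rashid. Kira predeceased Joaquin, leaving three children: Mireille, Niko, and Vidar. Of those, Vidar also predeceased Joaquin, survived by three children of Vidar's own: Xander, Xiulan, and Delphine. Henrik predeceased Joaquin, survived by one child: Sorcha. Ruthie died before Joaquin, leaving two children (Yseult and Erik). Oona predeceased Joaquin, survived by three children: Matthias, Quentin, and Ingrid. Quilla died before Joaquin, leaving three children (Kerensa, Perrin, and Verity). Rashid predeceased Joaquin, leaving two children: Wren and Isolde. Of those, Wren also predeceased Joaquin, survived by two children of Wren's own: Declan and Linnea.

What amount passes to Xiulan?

Xiulan receives £155,000.

Beatrix takes two-fifths of £10,850,000 = £4,340,000. The remaining £6,510,000 passes to the descendants.
No child survives, so the initial division is made at the grandchildren's generation.
The descendants' portion (£6,510,000) is divided into 14 shares of £465,000: Mireille, Niko, Sorcha, Yseult, Erik, Matthias, Quentin, Ingrid, Kerensa, Perrin, Verity, and Isolde each take £465,000; Vidar's £465,000 share passes to Vidar's issue; Wren's £465,000 share passes to Wren's issue.
Vidar's share (£465,000) is divided into 3 shares of £155,000: Xander, Xiulan, and Delphine each take £155,000.
Wren's share (£465,000) is divided into 2 shares of £232,500: Declan and Linnea each take £232,500.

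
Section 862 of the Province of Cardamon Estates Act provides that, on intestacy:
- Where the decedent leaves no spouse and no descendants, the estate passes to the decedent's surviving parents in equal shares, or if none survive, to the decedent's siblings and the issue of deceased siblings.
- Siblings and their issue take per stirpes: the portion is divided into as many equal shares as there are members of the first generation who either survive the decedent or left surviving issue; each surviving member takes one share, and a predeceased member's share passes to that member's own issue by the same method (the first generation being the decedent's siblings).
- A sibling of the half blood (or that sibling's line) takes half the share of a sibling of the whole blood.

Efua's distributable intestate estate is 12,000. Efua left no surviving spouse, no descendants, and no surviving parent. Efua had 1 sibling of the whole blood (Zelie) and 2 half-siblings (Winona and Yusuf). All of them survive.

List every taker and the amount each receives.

The entire 12,000 passes to the siblings and their issue.
Counting each half-blood sibling's line as half a unit, there are 2 units in 12,000, so one unit is 6,000. Whole-blood lines (Zelie) take 6,000 each; half-blood lines (Winona and Yusuf) take 3,000 each.

Winona: 3,000; Yusuf: 3,000; Zelie: 6,000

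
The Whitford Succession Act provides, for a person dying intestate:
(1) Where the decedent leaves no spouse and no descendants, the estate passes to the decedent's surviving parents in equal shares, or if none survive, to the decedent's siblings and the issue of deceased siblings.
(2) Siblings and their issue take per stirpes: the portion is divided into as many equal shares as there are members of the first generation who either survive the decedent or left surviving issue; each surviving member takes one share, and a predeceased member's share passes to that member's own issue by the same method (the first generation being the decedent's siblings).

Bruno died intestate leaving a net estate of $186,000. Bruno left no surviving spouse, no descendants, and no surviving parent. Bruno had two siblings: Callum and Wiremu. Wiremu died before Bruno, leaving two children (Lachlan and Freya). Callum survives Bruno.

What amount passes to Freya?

The entire $186,000 passes to the siblings and their issue.
That amount ($186,000) is divided into 2 shares of $93,000: Callum takes $93,000; Wiremu's $93,000 share passes to Wiremu's issue.
Wiremu's share ($93,000) is divided into 2 shares of $46,500: Lachlan and Freya each take $46,500.

Freya receives $46,500.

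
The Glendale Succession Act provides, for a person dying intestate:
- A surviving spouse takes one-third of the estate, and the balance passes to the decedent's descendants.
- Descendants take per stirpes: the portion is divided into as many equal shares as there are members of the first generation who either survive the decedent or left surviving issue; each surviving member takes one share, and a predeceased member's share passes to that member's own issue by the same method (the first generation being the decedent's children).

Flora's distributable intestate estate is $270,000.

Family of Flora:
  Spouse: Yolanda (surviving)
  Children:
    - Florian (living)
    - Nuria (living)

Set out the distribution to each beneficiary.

Yolanda: $90,000; Florian: $90,000; Nuria: $90,000

Yolanda takes one-third of $270,000 = $90,000. The remaining $180,000 passes to the descendants.
The descendants' portion ($180,000) is divided into 2 shares of $90,000: Florian and Nuria each take $90,000.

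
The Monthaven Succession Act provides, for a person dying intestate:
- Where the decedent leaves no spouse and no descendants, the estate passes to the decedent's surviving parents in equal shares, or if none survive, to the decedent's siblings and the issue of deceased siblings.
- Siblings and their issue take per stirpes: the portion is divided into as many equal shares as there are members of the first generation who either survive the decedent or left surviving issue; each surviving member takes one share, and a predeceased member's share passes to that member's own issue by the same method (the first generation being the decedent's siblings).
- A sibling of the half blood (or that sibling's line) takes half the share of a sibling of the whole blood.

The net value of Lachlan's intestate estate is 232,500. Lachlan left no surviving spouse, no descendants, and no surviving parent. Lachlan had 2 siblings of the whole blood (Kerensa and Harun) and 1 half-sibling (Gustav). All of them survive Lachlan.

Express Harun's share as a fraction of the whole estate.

The entire 232,500 passes to the siblings and their issue.
Counting each half-blood sibling's line as half a unit, there are 5/2 units in 232,500, so one unit is 93,000. Whole-blood lines (Kerensa and Harun) take 93,000 each; half-blood lines (Gustav) take 46,500 each.

Harun receives 2/5 of the estate.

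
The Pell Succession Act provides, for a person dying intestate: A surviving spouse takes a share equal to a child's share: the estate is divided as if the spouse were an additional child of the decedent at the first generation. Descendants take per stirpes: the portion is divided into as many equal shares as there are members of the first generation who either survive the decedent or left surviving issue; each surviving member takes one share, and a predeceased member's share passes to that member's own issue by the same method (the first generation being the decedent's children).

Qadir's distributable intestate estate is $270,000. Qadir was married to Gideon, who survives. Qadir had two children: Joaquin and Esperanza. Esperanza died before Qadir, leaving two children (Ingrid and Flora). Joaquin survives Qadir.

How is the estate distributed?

Gideon: $90,000; Joaquin: $90,000; Ingrid: $45,000; Flora: $45,000

The spouse counts as an additional share at the children's level, so there are 3 primary shares of $90,000. Gideon takes one such share ($90,000).
The children's combined portion ($180,000) is divided into 2 shares of $90,000: Joaquin takes $90,000; Esperanza's $90,000 share passes to Esperanza's issue.
Esperanza's share ($90,000) is divided into 2 shares of $45,000: Ingrid and Flora each take $45,000.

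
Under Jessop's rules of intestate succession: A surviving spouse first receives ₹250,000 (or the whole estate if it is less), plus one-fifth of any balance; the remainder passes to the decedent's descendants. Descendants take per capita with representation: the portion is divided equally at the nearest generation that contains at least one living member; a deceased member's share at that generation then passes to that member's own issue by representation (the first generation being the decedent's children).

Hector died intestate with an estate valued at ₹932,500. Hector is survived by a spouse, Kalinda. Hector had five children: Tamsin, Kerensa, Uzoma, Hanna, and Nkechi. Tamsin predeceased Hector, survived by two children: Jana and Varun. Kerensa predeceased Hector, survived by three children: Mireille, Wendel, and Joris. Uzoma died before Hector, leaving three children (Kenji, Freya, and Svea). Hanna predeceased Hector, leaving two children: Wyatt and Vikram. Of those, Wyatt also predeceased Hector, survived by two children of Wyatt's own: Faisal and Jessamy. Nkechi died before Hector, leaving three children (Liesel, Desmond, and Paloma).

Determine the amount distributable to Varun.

Kalinda first takes ₹250,000, leaving a balance of ₹682,500. Kalinda then takes one-fifth of the balance (₹136,500), for a total of ₹386,500. The remaining ₹546,000 passes to the descendants.
No child survives, so the initial division is made at the grandchildren's generation.
The descendants' portion (₹546,000) is divided into 13 shares of ₹42,000: Jana, Varun, Mireille, Wendel, Joris, Kenji, Freya, Svea, Vikram, Liesel, Desmond, and Paloma each take ₹42,000; Wyatt's ₹42,000 share passes to Wyatt's issue.
Wyatt's share (₹42,000) is divided into 2 shares of ₹21,000: Faisal and Jessamy each take ₹21,000.

Varun receives ₹42,000.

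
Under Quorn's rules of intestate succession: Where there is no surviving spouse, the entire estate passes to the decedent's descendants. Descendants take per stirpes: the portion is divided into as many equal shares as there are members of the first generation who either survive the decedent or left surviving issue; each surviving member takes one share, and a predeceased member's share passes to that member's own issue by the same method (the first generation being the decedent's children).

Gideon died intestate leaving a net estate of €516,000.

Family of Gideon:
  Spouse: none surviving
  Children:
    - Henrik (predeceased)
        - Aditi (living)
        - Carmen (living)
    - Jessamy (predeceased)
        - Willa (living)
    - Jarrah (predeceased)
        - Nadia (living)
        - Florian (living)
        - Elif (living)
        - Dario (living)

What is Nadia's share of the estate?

Nadia receives €43,000.

The entire €516,000 passes to the descendants.
That amount (€516,000) is divided into 3 shares of €172,000: Henrik's €172,000 share passes to Henrik's issue; Jessamy's €172,000 share passes to Jessamy's issue; Jarrah's €172,000 share passes to Jarrah's issue.
Henrik's share (€172,000) is divided into 2 shares of €86,000: Aditi and Carmen each take €86,000.
Jessamy's share (€172,000) passes entirely to Willa.
Jarrah's share (€172,000) is divided into 4 shares of €43,000: Nadia, Florian, Elif, and Dario each take €43,000.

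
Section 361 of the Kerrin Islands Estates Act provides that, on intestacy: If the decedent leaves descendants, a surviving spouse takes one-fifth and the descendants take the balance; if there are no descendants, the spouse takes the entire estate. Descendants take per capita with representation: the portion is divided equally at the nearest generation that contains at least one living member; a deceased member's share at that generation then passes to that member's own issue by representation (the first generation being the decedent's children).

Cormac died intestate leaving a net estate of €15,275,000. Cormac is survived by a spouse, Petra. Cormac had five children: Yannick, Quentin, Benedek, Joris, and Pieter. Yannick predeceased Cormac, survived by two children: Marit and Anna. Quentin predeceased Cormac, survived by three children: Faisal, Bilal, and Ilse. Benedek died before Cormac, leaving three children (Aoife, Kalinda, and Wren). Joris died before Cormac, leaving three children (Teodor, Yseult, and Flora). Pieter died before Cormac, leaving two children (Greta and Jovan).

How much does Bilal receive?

Bilal receives €940,000.

Petra takes one-fifth of €15,275,000 = €3,055,000. The remaining €12,220,000 passes to the descendants.
No child survives, so the initial division is made at the grandchildren's generation.
The descendants' portion (€12,220,000) is divided into 13 shares of €940,000: Marit, Anna, Faisal, Bilal, Ilse, Aoife, Kalinda, Wren, Teodor, Yseult, Flora, Greta, and Jovan each take €940,000.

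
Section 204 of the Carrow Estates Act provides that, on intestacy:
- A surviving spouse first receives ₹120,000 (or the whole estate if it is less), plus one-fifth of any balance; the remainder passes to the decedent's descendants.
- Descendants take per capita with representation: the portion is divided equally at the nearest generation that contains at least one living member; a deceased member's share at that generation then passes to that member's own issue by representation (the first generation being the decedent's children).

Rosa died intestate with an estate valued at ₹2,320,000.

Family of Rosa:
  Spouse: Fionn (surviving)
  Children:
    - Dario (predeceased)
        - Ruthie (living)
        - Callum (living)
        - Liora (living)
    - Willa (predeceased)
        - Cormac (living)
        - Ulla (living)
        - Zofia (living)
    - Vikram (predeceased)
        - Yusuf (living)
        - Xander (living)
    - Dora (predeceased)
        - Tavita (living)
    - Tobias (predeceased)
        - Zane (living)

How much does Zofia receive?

Fionn first takes ₹120,000, leaving a balance of ₹2,200,000. Fionn then takes one-fifth of the balance (₹440,000), for a total of ₹560,000. The remaining ₹1,760,000 passes to the descendants.
No child survives, so the initial division is made at the grandchildren's generation.
The descendants' portion (₹1,760,000) is divided into 10 shares of ₹176,000: Ruthie, Callum, Liora, Cormac, Ulla, Zofia, Yusuf, Xander, Tavita, and Zane each take ₹176,000.

Zofia receives ₹176,000.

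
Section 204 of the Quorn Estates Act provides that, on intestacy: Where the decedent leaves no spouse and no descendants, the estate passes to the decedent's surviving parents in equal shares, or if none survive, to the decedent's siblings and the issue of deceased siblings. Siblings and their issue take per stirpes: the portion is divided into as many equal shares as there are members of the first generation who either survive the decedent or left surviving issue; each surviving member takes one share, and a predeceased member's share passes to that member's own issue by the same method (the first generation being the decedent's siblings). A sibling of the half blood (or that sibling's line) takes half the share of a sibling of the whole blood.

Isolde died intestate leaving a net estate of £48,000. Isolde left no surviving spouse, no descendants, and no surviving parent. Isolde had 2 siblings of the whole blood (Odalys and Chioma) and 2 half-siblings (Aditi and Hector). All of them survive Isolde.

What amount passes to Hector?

Hector receives £8,000.

The entire £48,000 passes to the siblings and their issue.
Counting each half-blood sibling's line as half a unit, there are 3 units in £48,000, so one unit is £16,000. Whole-blood lines (Odalys and Chioma) take £16,000 each; half-blood lines (Aditi and Hector) take £8,000 each.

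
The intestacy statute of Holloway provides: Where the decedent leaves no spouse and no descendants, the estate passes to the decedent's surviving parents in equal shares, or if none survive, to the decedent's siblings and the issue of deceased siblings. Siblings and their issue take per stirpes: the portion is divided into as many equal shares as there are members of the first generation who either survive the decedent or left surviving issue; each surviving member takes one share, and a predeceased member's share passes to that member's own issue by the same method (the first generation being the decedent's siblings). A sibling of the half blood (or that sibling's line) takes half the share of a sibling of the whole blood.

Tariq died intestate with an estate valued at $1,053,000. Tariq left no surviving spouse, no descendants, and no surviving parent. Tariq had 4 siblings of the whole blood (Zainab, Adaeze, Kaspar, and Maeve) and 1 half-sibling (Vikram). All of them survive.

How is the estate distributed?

Zainab: $234,000; Vikram: $117,000; Adaeze: $234,000; Kaspar: $234,000; Maeve: $234,000

The entire $1,053,000 passes to the siblings and their issue.
Counting each half-blood sibling's line as half a unit, there are 9/2 units in $1,053,000, so one unit is $234,000. Whole-blood lines (Zainab, Adaeze, Kaspar, and Maeve) take $234,000 each; half-blood lines (Vikram) take $117,000 each.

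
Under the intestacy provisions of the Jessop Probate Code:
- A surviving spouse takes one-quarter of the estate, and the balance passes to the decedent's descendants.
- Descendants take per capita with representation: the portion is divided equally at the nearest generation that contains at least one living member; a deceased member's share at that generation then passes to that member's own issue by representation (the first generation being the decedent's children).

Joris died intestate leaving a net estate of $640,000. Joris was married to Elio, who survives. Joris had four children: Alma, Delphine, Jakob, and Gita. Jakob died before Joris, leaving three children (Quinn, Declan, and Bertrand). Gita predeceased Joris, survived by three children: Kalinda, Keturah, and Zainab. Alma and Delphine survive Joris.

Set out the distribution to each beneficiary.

Elio: $160,000; Alma: $120,000; Delphine: $120,000; Quinn: $40,000; Declan: $40,000; Bertrand: $40,000; Kalinda: $40,000; Keturah: $40,000; Zainab: $40,000

Elio takes one-quarter of $640,000 = $160,000. The remaining $480,000 passes to the descendants.
The descendants' portion ($480,000) is divided into 4 shares of $120,000: Alma and Delphine each take $120,000; Jakob's $120,000 share passes to Jakob's issue; Gita's $120,000 share passes to Gita's issue.
Jakob's share ($120,000) is divided into 3 shares of $40,000: Quinn, Declan, and Bertrand each take $40,000.
Gita's share ($120,000) is divided into 3 shares of $40,000: Kalinda, Keturah, and Zainab each take $40,000.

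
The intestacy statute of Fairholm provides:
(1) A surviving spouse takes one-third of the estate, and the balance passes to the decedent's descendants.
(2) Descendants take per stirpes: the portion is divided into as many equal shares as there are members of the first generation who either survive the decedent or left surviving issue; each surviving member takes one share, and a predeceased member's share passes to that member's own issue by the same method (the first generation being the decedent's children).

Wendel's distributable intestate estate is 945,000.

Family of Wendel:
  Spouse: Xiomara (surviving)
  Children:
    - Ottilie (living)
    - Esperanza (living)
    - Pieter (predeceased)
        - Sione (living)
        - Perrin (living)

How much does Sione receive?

Sione receives 105,000.

Xiomara takes one-third of 945,000 = 315,000. The remaining 630,000 passes to the descendants.
The descendants' portion (630,000) is divided into 3 shares of 210,000: Ottilie and Esperanza each take 210,000; Pieter's 210,000 share passes to Pieter's issue.
Pieter's share (210,000) is divided into 2 shares of 105,000: Sione and Perrin each take 105,000.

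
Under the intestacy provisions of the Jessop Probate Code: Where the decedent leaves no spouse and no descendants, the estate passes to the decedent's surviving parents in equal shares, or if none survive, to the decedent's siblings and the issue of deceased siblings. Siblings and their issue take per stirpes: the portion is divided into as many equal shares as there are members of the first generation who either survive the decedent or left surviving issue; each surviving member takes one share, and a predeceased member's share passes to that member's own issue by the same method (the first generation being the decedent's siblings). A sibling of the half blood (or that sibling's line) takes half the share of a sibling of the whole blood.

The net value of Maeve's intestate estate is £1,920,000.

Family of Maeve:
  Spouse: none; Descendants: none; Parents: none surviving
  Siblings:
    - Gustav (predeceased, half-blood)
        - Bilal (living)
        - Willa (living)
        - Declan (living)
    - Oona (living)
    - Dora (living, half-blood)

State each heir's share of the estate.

The entire £1,920,000 passes to the siblings and their issue.
Counting each half-blood sibling's line as half a unit, there are 2 units in £1,920,000, so one unit is £960,000. Whole-blood lines (Oona) take £960,000 each; half-blood lines (Gustav and Dora) take £480,000 each.
Gustav's share (£480,000) is divided into 3 shares of £160,000: Bilal, Willa, and Declan each take £160,000.

Bilal: £160,000; Willa: £160,000; Declan: £160,000; Oona: £960,000; Dora: £480,000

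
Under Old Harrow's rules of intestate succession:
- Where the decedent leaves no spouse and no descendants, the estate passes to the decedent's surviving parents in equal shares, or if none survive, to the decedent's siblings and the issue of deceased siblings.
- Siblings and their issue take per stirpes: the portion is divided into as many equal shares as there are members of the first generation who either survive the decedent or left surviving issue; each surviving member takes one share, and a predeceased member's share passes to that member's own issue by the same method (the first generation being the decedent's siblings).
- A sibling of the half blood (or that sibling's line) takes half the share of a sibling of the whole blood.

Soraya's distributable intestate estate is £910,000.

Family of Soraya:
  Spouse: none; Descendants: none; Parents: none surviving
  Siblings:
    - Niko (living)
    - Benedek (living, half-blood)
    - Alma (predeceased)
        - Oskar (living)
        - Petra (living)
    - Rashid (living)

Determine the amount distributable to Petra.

The entire £910,000 passes to the siblings and their issue.
Counting each half-blood sibling's line as half a unit, there are 7/2 units in £910,000, so one unit is £260,000. Whole-blood lines (Niko, Alma, and Rashid) take £260,000 each; half-blood lines (Benedek) take £130,000 each.
Alma's share (£260,000) is divided into 2 shares of £130,000: Oskar and Petra each take £130,000.

Petra receives £130,000.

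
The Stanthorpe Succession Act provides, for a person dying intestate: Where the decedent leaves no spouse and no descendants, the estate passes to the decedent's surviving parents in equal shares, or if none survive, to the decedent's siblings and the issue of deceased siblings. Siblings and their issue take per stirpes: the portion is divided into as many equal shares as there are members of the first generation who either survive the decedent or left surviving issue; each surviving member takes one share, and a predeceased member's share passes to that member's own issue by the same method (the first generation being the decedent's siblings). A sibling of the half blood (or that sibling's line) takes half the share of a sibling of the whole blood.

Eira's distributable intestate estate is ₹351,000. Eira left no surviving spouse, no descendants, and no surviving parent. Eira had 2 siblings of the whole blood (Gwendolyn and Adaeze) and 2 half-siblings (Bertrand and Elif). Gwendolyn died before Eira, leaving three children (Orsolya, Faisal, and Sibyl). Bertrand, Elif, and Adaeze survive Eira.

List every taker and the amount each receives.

The entire ₹351,000 passes to the siblings and their issue.
Counting each half-blood sibling's line as half a unit, there are 3 units in ₹351,000, so one unit is ₹117,000. Whole-blood lines (Gwendolyn and Adaeze) take ₹117,000 each; half-blood lines (Bertrand and Elif) take ₹58,500 each.
Gwendolyn's share (₹117,000) is divided into 3 shares of ₹39,000: Orsolya, Faisal, and Sibyl each take ₹39,000.

Bertrand: ₹58,500; Orsolya: ₹39,000; Faisal: ₹39,000; Sibyl: ₹39,000; Elif: ₹58,500; Adaeze: ₹117,000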